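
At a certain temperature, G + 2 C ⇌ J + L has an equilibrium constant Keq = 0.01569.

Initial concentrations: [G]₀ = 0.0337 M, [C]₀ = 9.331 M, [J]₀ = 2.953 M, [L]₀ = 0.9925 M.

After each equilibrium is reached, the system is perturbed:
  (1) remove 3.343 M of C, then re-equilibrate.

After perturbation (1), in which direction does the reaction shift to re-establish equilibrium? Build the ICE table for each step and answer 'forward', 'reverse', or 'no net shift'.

Q₀ = 0.9989 vs Keq = 0.01569 ⇒ Q>K, reverse
Step 1:
                  G         C         J         L
  init       0.0337     9.331     2.953    0.9925
  Δ          0.5636     1.127   -0.5636   -0.5636
  eq         0.5973     10.46     2.389    0.4289
  solve Keq expr → x = -0.5636; check Q = 0.01569
Then remove 3.343 M of C.
Step 2:
                  G         C         J         L
  init       0.5973     7.115     2.389    0.4289
  Δ          0.1446    0.2893   -0.1446   -0.1446
  eq         0.7419     7.404     2.245    0.2843
  solve Keq expr → x = -0.1446; check Q = 0.01569

Direction: reverse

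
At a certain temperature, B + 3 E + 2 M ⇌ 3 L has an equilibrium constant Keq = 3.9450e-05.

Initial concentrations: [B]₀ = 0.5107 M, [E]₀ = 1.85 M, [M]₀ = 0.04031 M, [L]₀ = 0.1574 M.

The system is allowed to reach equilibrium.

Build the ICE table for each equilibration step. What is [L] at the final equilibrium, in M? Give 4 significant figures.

Q₀ = 0.7422 vs Keq = 3.9450e-05 ⇒ Q>K, reverse
Step 1:
                  B         E         M         L
  Initial    0.5107      1.85   0.04031    0.1574
  Change    0.04756    0.1427   0.09511   -0.1427
  Equil      0.5583     1.993    0.1354   0.01473
  solve Keq expr → x = -0.04756; check Q = 3.9450e-05

[L]_eq = 0.01473 M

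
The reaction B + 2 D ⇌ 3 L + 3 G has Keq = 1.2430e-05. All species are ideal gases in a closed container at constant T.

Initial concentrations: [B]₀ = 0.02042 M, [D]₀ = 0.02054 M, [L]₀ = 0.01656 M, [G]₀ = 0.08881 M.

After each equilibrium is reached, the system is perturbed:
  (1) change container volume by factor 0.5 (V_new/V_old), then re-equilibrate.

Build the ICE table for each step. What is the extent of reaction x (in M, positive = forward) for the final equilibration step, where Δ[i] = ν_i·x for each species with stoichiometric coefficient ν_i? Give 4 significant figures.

Q₀ = 3.6924e-04 vs Keq = 1.2430e-05 ⇒ Q>K, reverse
Step 1:
                   B          D          L          G
  I          0.02042    0.02054    0.01656    0.08881
  C         0.003046   0.006091  -0.009137  -0.009137
  E          0.02347    0.02663   0.007423    0.07967
  solve Keq expr → x = -0.003046; check Q = 1.2430e-05
Then change container volume by factor 0.5 (V_new/V_old).
Step 2:
                   B          D          L          G
  I          0.04693    0.05326    0.01485     0.1593
  C         0.002187   0.004374  -0.006561  -0.006561
  E          0.04912    0.05764   0.008285     0.1528
  solve Keq expr → x = -0.002187; check Q = 1.2430e-05

x = -0.002187 M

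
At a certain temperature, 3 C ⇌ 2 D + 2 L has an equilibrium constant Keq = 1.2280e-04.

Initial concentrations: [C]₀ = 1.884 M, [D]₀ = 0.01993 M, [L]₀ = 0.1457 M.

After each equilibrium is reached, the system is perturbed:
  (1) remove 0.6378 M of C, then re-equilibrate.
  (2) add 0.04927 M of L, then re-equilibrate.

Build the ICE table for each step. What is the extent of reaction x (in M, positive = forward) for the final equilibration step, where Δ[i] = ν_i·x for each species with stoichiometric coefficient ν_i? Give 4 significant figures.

Q₀ = 1.2609e-06 vs Keq = 1.2280e-04 ⇒ Q<K, forward
Step 1:
                   C          D          L
  I            1.884    0.01993     0.1457
  C          -0.1339    0.08926    0.08926
  E             1.75     0.1092      0.235
  solve Keq expr → x = 0.04463; check Q = 1.2280e-04
Then remove 0.6378 M of C.
Step 2:
                   C          D          L
  I            1.112     0.1092      0.235
  C          0.05705   -0.03804   -0.03804
  E            1.169    0.07116     0.1969
  solve Keq expr → x = -0.01902; check Q = 1.2280e-04
Then add 0.04927 M of L.
Step 3:
                   C          D          L
  I            1.169    0.07116     0.2462
  C          0.01575    -0.0105    -0.0105
  E            1.185    0.06066     0.2357
  solve Keq expr → x = -0.00525; check Q = 1.2280e-04

x = -0.00525 M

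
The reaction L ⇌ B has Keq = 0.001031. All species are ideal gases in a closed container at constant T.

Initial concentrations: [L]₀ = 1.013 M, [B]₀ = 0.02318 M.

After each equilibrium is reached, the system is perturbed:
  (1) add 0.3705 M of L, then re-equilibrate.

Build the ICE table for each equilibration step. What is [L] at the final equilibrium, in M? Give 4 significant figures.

[L]_eq = 1.405 M

Q₀ = 0.02288 vs Keq = 0.001031 ⇒ Q>K, reverse
Step 1:
                    L           B
  Initial       1.013     0.02318
  Change      0.02211    -0.02211
  Equil         1.035    0.001067
  solve Keq expr → x = -0.02211; check Q = 0.001031
Then add 0.3705 M of L.
Step 2:
                    L           B
  Initial       1.406    0.001067
  Change  -3.8159e-04  3.8159e-04
  Equil         1.405    0.001449
  solve Keq expr → x = 3.8159e-04; check Q = 0.001031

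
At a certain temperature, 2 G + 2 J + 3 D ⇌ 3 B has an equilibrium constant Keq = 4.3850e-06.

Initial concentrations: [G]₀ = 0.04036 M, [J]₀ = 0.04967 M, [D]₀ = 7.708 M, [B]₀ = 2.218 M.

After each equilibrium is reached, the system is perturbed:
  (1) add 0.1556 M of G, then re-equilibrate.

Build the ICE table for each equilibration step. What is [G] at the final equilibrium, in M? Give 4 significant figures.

Q₀ = 5929 vs Keq = 4.3850e-06 ⇒ Q>K, reverse
Step 1:
                    G           J           D           B
  init        0.04036     0.04967       7.708       2.218
  Δ             1.319       1.319       1.978      -1.978
  eq            1.359       1.368       9.686      0.2398
  solve Keq expr → x = -0.6594; check Q = 4.3850e-06
Then add 0.1556 M of G.
Step 2:
                    G           J           D           B
  init          1.515       1.368       9.686      0.2398
  Δ           -0.0101     -0.0101    -0.01516     0.01516
  eq            1.505       1.358       9.671      0.2549
  solve Keq expr → x = 0.005052; check Q = 4.3850e-06

[G]_eq = 1.505 M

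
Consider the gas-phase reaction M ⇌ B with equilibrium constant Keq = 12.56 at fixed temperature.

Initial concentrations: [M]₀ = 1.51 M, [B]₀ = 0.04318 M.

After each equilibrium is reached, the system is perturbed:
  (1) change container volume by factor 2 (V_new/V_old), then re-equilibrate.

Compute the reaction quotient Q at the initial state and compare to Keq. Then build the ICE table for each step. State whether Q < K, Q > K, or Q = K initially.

Q₀ = 0.0286 vs Keq = 12.56 ⇒ Q<K, forward
Step 1:
                  M         B
  I            1.51   0.04318
  C          -1.395     1.395
  E          0.1145     1.439
  solve Keq expr → x = 1.395; check Q = 12.56
Then change container volume by factor 2 (V_new/V_old).
Step 2:
                  M         B
  I         0.05727    0.7193
  C               0         0
  E         0.05727    0.7193
  solve Keq expr → x = 0; check Q = 12.56

Q₀ = 0.0286; Q < K (proceeds forward)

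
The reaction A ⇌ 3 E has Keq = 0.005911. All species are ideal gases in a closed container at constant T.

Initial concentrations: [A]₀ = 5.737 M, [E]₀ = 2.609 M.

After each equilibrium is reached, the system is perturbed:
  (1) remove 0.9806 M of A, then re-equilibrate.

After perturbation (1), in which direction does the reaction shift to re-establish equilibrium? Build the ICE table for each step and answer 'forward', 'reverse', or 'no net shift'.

Direction: reverse

Q₀ = 3.096 vs Keq = 0.005911 ⇒ Q>K, reverse
Step 1:
                  A         E
  I           5.737     2.609
  C          0.7572    -2.272
  E           6.494    0.3373
  solve Keq expr → x = -0.7572; check Q = 0.005911
Then remove 0.9806 M of A.
Step 2:
                  A         E
  I           5.514    0.3373
  C        0.005933   -0.0178
  E            5.52    0.3195
  solve Keq expr → x = -0.005933; check Q = 0.005911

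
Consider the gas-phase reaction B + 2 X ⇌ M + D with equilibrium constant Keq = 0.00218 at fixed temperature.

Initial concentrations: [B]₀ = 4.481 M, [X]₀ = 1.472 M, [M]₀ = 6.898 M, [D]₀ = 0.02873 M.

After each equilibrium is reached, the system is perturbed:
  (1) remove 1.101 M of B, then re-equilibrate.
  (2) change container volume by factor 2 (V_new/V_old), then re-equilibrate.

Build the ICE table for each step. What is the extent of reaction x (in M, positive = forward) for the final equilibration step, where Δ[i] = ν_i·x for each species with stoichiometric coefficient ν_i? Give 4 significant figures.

Q₀ = 0.02041 vs Keq = 0.00218 ⇒ Q>K, reverse
Step 1:
                  B         X         M         D
  I           4.481     1.472     6.898   0.02873
  C         0.02542   0.05083  -0.02542  -0.02542
  E           4.506     1.523     6.873  0.003315
  solve Keq expr → x = -0.02542; check Q = 0.00218
Then remove 1.101 M of B.
Step 2:
                  B         X         M         D
  I           3.405     1.523     6.873  0.003315
  C       8.0371e-04  0.001607 -8.0371e-04 -8.0371e-04
  E           3.406     1.524     6.872  0.002511
  solve Keq expr → x = -8.0371e-04; check Q = 0.00218
Then change container volume by factor 2 (V_new/V_old).
Step 3:
                  B         X         M         D
  I           1.703    0.7622     3.436  0.001256
  C       6.2539e-04  0.001251 -6.2539e-04 -6.2539e-04
  E           1.704    0.7635     3.435 6.3020e-04
  solve Keq expr → x = -6.2539e-04; check Q = 0.00218

x = -6.2539e-04 M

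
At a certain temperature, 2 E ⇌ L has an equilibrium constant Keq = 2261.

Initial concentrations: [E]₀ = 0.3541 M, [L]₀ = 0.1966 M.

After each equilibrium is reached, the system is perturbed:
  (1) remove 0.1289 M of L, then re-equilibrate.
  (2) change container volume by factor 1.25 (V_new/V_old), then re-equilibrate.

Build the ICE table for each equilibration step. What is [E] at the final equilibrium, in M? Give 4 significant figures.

[E]_eq = 0.009196 M

Q₀ = 1.568 vs Keq = 2261 ⇒ Q<K, forward
Step 1:
                  E         L
  I          0.3541    0.1966
  C         -0.3414    0.1707
  E         0.01275    0.3673
  solve Keq expr → x = 0.1707; check Q = 2261
Then remove 0.1289 M of L.
Step 2:
                  E         L
  I         0.01275    0.2384
  C       -0.002451  0.001225
  E         0.01029    0.2396
  solve Keq expr → x = 0.001225; check Q = 2261
Then change container volume by factor 1.25 (V_new/V_old).
Step 3:
                  E         L
  I        0.008235    0.1917
  C       9.6052e-04 -4.8026e-04
  E        0.009196    0.1912
  solve Keq expr → x = -4.8026e-04; check Q = 2261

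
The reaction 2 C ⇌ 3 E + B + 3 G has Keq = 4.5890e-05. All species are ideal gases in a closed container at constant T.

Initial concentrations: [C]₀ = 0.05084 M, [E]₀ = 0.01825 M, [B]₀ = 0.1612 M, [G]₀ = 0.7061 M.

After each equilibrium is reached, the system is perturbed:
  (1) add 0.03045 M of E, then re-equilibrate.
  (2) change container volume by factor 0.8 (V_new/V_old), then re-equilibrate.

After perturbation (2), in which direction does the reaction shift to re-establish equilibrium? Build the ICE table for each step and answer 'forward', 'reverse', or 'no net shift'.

Q₀ = 1.3346e-04 vs Keq = 4.5890e-05 ⇒ Q>K, reverse
Step 1:
                  C         E         B         G
  I         0.05084   0.01825    0.1612    0.7061
  C        0.003199 -0.004798 -0.001599 -0.004798
  E         0.05404   0.01345    0.1596    0.7013
  solve Keq expr → x = -0.001599; check Q = 4.5890e-05
Then add 0.03045 M of E.
Step 2:
                  C         E         B         G
  I         0.05404    0.0439    0.1596    0.7013
  C         0.01778  -0.02667 -0.008891  -0.02667
  E         0.07182   0.01723    0.1507    0.6746
  solve Keq expr → x = -0.008891; check Q = 4.5890e-05
Then change container volume by factor 0.8 (V_new/V_old).
Step 3:
                  C         E         B         G
  I         0.08977   0.02154    0.1884    0.8433
  C        0.004053 -0.006079 -0.002026 -0.006079
  E         0.09383   0.01546    0.1864    0.8372
  solve Keq expr → x = -0.002026; check Q = 4.5890e-05

Direction: reverse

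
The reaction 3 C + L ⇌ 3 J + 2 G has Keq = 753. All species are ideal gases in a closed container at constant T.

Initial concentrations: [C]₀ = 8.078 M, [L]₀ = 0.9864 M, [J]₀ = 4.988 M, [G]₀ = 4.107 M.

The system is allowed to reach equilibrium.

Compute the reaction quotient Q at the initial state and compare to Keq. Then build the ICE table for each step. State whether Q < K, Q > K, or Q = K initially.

Q₀ = 4.026 vs Keq = 753 ⇒ Q<K, forward
Step 1:
                  C         L         J         G
  I           8.078    0.9864     4.988     4.107
  C          -2.599   -0.8662     2.599     1.732
  E           5.479    0.1202     7.587     5.839
  solve Keq expr → x = 0.8662; check Q = 753

Q₀ = 4.026; Q < K (proceeds forward)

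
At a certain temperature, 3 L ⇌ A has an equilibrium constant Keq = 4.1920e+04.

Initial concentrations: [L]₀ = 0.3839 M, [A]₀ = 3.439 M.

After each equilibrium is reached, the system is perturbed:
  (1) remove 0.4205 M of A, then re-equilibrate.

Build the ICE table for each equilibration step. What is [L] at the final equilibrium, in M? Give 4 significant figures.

[L]_eq = 0.04212 M

Q₀ = 60.78 vs Keq = 4.1920e+04 ⇒ Q<K, forward
Step 1:
                    L           A
  I            0.3839       3.439
  C             -0.34      0.1133
  E           0.04392       3.552
  solve Keq expr → x = 0.1133; check Q = 4.1920e+04
Then remove 0.4205 M of A.
Step 2:
                    L           A
  I           0.04392       3.132
  C         -0.001804  6.0123e-04
  E           0.04212       3.132
  solve Keq expr → x = 6.0123e-04; check Q = 4.1920e+04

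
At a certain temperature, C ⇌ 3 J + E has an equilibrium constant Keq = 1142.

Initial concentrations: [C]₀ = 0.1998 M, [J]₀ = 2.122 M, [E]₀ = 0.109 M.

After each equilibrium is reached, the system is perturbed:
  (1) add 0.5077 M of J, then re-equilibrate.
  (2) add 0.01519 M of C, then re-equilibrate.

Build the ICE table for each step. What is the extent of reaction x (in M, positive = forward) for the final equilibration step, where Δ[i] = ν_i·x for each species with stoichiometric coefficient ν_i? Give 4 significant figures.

Q₀ = 5.213 vs Keq = 1142 ⇒ Q<K, forward
Step 1:
                   C          J          E
  I           0.1998      2.122      0.109
  C          -0.1945     0.5836     0.1945
  E         0.005264      2.706     0.3035
  solve Keq expr → x = 0.1945; check Q = 1142
Then add 0.5077 M of J.
Step 2:
                   C          J          E
  I         0.005264      3.213     0.3035
  C         0.003374   -0.01012  -0.003374
  E         0.008638      3.203     0.3002
  solve Keq expr → x = -0.003374; check Q = 1142
Then add 0.01519 M of C.
Step 3:
                   C          J          E
  I          0.02383      3.203     0.3002
  C          -0.0144    0.04321     0.0144
  E         0.009424      3.246     0.3146
  solve Keq expr → x = 0.0144; check Q = 1142

x = 0.0144 M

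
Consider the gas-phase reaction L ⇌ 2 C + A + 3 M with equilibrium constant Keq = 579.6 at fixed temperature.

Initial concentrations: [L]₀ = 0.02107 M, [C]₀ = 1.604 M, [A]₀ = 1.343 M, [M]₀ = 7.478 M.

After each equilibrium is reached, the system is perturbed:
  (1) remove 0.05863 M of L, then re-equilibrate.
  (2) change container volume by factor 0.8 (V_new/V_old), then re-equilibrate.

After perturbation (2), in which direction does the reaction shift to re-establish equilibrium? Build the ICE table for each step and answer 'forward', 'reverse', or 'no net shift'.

Q₀ = 6.8577e+04 vs Keq = 579.6 ⇒ Q>K, reverse
Step 1:
                  L         C         A         M
  Initial   0.02107     1.604     1.343     7.478
  Change     0.3502   -0.7004   -0.3502    -1.051
  Equil      0.3713    0.9036    0.9928     6.427
  solve Keq expr → x = -0.3502; check Q = 579.6
Then remove 0.05863 M of L.
Step 2:
                  L         C         A         M
  Initial    0.3127    0.9036    0.9928     6.427
  Change     0.0171  -0.03421   -0.0171  -0.05131
  Equil      0.3298    0.8693    0.9757     6.376
  solve Keq expr → x = -0.0171; check Q = 579.6
Then change container volume by factor 0.8 (V_new/V_old).
Step 3:
                  L         C         A         M
  Initial    0.4122     1.087      1.22      7.97
  Change     0.1336   -0.2671   -0.1336   -0.4007
  Equil      0.5458    0.8195     1.086     7.569
  solve Keq expr → x = -0.1336; check Q = 579.6

Direction: reverse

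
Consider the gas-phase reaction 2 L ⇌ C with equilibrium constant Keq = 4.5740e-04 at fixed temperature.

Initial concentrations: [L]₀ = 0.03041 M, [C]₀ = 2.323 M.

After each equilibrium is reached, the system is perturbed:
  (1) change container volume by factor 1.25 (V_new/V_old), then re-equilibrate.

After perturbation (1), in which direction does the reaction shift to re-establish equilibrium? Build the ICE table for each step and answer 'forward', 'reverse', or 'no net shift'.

Q₀ = 2512 vs Keq = 4.5740e-04 ⇒ Q>K, reverse
Step 1:
                    L           C
  Initial     0.03041       2.323
  Change        4.626      -2.313
  Equil         4.657    0.009918
  solve Keq expr → x = -2.313; check Q = 4.5740e-04
Then change container volume by factor 1.25 (V_new/V_old).
Step 2:
                    L           C
  Initial       3.725    0.007934
  Change     0.003152   -0.001576
  Equil         3.728    0.006358
  solve Keq expr → x = -0.001576; check Q = 4.5740e-04

Direction: reverse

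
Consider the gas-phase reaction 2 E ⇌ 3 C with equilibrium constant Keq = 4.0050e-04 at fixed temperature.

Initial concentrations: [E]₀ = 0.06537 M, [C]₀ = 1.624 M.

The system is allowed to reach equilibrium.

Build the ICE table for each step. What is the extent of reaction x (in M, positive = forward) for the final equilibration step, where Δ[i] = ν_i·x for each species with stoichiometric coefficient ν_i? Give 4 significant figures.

Q₀ = 1002 vs Keq = 4.0050e-04 ⇒ Q>K, reverse
Step 1:
                   E          C
  I          0.06537      1.624
  C             1.03     -1.546
  E            1.096    0.07835
  solve Keq expr → x = -0.5152; check Q = 4.0050e-04

x = -0.5152 M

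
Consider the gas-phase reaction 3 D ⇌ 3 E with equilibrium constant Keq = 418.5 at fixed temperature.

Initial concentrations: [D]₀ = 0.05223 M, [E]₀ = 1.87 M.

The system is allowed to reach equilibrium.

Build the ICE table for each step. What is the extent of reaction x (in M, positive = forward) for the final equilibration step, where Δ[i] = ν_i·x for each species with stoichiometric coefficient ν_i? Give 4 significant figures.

x = -0.05815 M

Q₀ = 4.5895e+04 vs Keq = 418.5 ⇒ Q>K, reverse
Step 1:
                   D          E
  init       0.05223       1.87
  Δ           0.1744    -0.1744
  eq          0.2267      1.696
  solve Keq expr → x = -0.05815; check Q = 418.5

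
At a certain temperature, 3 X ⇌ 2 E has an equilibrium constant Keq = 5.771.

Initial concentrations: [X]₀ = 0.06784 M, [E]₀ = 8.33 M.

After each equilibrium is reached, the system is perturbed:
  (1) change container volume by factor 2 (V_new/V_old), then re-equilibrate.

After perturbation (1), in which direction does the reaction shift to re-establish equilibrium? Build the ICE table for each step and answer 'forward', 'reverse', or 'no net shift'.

Q₀ = 2.2225e+05 vs Keq = 5.771 ⇒ Q>K, reverse
Step 1:
                    X           E
  init        0.06784        8.33
  Δ             1.975      -1.317
  eq            2.043       7.013
  solve Keq expr → x = -0.6583; check Q = 5.771
Then change container volume by factor 2 (V_new/V_old).
Step 2:
                    X           E
  init          1.021       3.507
  Δ             0.228      -0.152
  eq            1.249       3.355
  solve Keq expr → x = -0.076; check Q = 5.771

Direction: reverse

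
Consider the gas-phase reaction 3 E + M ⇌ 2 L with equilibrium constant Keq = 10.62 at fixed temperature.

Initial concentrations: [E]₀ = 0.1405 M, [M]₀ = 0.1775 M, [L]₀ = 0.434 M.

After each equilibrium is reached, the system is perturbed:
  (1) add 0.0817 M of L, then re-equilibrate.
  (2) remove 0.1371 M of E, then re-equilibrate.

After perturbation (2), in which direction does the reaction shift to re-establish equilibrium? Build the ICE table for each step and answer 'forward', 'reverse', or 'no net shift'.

Q₀ = 382.6 vs Keq = 10.62 ⇒ Q>K, reverse
Step 1:
                   E          M          L
  Initial     0.1405     0.1775      0.434
  Change      0.1915    0.06385    -0.1277
  Equil        0.332     0.2413     0.3063
  solve Keq expr → x = -0.06385; check Q = 10.62
Then add 0.0817 M of L.
Step 2:
                   E          M          L
  Initial      0.332     0.2413      0.388
  Change     0.03507    0.01169   -0.02338
  Equil       0.3671      0.253     0.3646
  solve Keq expr → x = -0.01169; check Q = 10.62
Then remove 0.1371 M of E.
Step 3:
                   E          M          L
  Initial       0.23      0.253     0.3646
  Change     0.08601    0.02867   -0.05734
  Equil        0.316     0.2817     0.3073
  solve Keq expr → x = -0.02867; check Q = 10.62

Direction: reverse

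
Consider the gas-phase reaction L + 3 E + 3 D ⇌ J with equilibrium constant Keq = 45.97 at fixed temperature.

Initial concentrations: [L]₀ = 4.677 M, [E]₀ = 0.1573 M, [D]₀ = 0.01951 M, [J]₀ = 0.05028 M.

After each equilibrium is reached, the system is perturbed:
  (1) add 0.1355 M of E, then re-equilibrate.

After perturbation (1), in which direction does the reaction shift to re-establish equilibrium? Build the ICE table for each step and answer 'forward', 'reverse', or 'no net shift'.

Direction: forward

Q₀ = 3.7194e+05 vs Keq = 45.97 ⇒ Q>K, reverse
Step 1:
                   L          E          D          J
  I            4.677     0.1573    0.01951    0.05028
  C          0.03895     0.1169     0.1169   -0.03895
  E            4.716     0.2742     0.1364    0.01133
  solve Keq expr → x = -0.03895; check Q = 45.97
Then add 0.1355 M of E.
Step 2:
                   L          E          D          J
  I            4.716     0.4097     0.1364    0.01133
  C        -0.007402   -0.02221   -0.02221   0.007402
  E            4.709     0.3874     0.1142    0.01873
  solve Keq expr → x = 0.007402; check Q = 45.97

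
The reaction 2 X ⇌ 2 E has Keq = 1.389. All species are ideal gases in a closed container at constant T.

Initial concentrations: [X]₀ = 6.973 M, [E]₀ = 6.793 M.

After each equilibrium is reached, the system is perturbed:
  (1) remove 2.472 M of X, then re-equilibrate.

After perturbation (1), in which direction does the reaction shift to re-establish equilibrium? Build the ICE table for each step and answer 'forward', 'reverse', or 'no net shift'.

Q₀ = 0.949 vs Keq = 1.389 ⇒ Q<K, forward
Step 1:
                    X           E
  I             6.973       6.793
  C           -0.6541      0.6541
  E             6.319       7.447
  solve Keq expr → x = 0.3271; check Q = 1.389
Then remove 2.472 M of X.
Step 2:
                    X           E
  I             3.847       7.447
  C             1.337      -1.337
  E             5.184        6.11
  solve Keq expr → x = -0.6687; check Q = 1.389

Direction: reverse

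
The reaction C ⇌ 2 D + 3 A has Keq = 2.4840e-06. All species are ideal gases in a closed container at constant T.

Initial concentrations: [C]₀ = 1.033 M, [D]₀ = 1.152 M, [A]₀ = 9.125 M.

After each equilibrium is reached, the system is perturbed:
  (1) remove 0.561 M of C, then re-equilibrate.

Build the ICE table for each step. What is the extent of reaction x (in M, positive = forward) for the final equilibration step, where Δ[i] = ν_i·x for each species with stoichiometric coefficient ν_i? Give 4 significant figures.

Q₀ = 976.1 vs Keq = 2.4840e-06 ⇒ Q>K, reverse
Step 1:
                  C         D         A
  I           1.033     1.152     9.125
  C           0.576    -1.152    -1.728
  E           1.609 9.9369e-05     7.397
  solve Keq expr → x = -0.576; check Q = 2.4840e-06
Then remove 0.561 M of C.
Step 2:
                  C         D         A
  I           1.048 9.9369e-05     7.397
  C       9.5863e-06 -1.9173e-05 -2.8759e-05
  E           1.048 8.0196e-05     7.397
  solve Keq expr → x = -9.5863e-06; check Q = 2.4840e-06

x = -9.5863e-06 M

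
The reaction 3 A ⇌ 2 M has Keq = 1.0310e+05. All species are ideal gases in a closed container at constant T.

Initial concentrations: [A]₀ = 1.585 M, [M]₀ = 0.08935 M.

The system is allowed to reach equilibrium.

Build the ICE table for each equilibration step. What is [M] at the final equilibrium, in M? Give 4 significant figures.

[M]_eq = 1.131 M

Q₀ = 0.002005 vs Keq = 1.0310e+05 ⇒ Q<K, forward
Step 1:
                   A          M
  Initial      1.585    0.08935
  Change      -1.562      1.041
  Equil      0.02314      1.131
  solve Keq expr → x = 0.5206; check Q = 1.0310e+05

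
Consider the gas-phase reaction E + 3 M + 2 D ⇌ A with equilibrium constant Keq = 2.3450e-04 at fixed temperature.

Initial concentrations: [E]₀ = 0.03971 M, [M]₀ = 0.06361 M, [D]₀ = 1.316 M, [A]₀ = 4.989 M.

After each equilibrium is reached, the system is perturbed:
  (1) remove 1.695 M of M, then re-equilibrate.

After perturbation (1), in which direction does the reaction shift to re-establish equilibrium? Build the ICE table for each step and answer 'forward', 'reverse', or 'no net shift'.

Q₀ = 2.8185e+05 vs Keq = 2.3450e-04 ⇒ Q>K, reverse
Step 1:
                  E         M         D         A
  I         0.03971   0.06361     1.316     4.989
  C           1.997     5.992     3.995    -1.997
  E           2.037     6.056     5.311     2.992
  solve Keq expr → x = -1.997; check Q = 2.3450e-04
Then remove 1.695 M of M.
Step 2:
                  E         M         D         A
  I           2.037     4.361     5.311     2.992
  C          0.2891    0.8672    0.5781   -0.2891
  E           2.326     5.228     5.889     2.703
  solve Keq expr → x = -0.2891; check Q = 2.3450e-04

Direction: reverse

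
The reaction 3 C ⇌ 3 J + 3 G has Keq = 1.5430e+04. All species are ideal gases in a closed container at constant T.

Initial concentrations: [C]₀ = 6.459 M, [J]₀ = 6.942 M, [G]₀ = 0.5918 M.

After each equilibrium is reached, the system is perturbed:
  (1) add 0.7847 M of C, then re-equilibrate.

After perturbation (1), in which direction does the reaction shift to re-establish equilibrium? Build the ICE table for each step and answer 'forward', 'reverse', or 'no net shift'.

Q₀ = 0.2573 vs Keq = 1.5430e+04 ⇒ Q<K, forward
Step 1:
                   C          J          G
  init         6.459      6.942     0.5918
  Δ            -4.27       4.27       4.27
  eq           2.189      11.21      4.861
  solve Keq expr → x = 1.423; check Q = 1.5430e+04
Then add 0.7847 M of C.
Step 2:
                   C          J          G
  init         2.974      11.21      4.861
  Δ          -0.4714     0.4714     0.4714
  eq           2.503      11.68      5.333
  solve Keq expr → x = 0.1571; check Q = 1.5430e+04

Direction: forward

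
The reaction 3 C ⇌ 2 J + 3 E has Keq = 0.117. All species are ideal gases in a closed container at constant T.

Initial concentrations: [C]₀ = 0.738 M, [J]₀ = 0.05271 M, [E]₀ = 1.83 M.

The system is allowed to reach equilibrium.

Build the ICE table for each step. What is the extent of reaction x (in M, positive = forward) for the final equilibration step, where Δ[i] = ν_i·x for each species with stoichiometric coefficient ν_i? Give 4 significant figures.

Q₀ = 0.04236 vs Keq = 0.117 ⇒ Q<K, forward
Step 1:
                   C          J          E
  I            0.738    0.05271       1.83
  C         -0.03847    0.02565    0.03847
  E           0.6995    0.07836      1.868
  solve Keq expr → x = 0.01282; check Q = 0.117

x = 0.01282 M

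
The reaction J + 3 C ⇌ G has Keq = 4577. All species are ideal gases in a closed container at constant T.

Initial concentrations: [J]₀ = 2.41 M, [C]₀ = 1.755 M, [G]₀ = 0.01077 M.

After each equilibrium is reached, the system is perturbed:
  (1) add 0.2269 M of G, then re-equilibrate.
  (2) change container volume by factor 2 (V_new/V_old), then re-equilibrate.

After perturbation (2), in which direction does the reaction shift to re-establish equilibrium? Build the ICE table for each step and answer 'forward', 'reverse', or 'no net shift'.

Q₀ = 8.2674e-04 vs Keq = 4577 ⇒ Q<K, forward
Step 1:
                  J         C         G
  I            2.41     1.755   0.01077
  C         -0.5713    -1.714    0.5713
  E           1.839   0.04105    0.5821
  solve Keq expr → x = 0.5713; check Q = 4577
Then add 0.2269 M of G.
Step 2:
                  J         C         G
  I           1.839   0.04105     0.809
  C        0.001573  0.004718 -0.001573
  E            1.84   0.04577    0.8074
  solve Keq expr → x = -0.001573; check Q = 4577
Then change container volume by factor 2 (V_new/V_old).
Step 3:
                  J         C         G
  I          0.9201   0.02288    0.4037
  C        0.007492   0.02248 -0.007492
  E          0.9276   0.04536    0.3962
  solve Keq expr → x = -0.007492; check Q = 4577

Direction: reverse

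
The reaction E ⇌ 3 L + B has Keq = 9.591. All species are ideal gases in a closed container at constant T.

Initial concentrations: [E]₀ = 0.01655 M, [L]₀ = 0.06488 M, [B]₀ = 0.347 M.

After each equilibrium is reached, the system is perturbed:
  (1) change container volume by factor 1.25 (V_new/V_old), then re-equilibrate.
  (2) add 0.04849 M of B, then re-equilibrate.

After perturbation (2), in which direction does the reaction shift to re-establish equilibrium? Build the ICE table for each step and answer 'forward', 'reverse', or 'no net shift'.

Direction: reverse

Q₀ = 0.005726 vs Keq = 9.591 ⇒ Q<K, forward
Step 1:
                   E          L          B
  I          0.01655    0.06488      0.347
  C         -0.01649    0.04948    0.01649
  E       5.6683e-05     0.1144     0.3635
  solve Keq expr → x = 0.01649; check Q = 9.591
Then change container volume by factor 1.25 (V_new/V_old).
Step 2:
                   E          L          B
  I       4.5347e-05    0.09149     0.2908
  C       -2.2077e-05 6.6231e-05 2.2077e-05
  E       2.3270e-05    0.09155     0.2908
  solve Keq expr → x = 2.2077e-05; check Q = 9.591
Then add 0.04849 M of B.
Step 3:
                   E          L          B
  I       2.3270e-05    0.09155     0.3393
  C       3.8693e-06 -1.1608e-05 -3.8693e-06
  E       2.7139e-05    0.09154     0.3393
  solve Keq expr → x = -3.8693e-06; check Q = 9.591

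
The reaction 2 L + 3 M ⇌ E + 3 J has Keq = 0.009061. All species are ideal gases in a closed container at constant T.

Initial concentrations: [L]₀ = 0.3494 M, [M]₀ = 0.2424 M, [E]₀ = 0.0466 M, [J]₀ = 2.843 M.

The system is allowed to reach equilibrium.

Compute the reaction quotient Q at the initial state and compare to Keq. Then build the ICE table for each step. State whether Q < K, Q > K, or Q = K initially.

Q₀ = 615.8; Q > K (proceeds reverse)

Q₀ = 615.8 vs Keq = 0.009061 ⇒ Q>K, reverse
Step 1:
                    L           M           E           J
  init         0.3494      0.2424      0.0466       2.843
  Δ           0.09319      0.1398    -0.04659     -0.1398
  eq           0.4426      0.3822  5.0160e-06       2.703
  solve Keq expr → x = -0.04659; check Q = 0.009061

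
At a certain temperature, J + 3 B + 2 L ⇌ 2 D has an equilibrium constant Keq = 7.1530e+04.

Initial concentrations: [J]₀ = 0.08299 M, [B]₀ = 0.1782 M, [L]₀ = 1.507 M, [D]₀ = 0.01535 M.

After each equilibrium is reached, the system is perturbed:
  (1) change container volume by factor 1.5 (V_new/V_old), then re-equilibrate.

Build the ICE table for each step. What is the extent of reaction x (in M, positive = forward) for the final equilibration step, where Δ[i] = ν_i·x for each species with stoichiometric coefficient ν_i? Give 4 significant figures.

Q₀ = 0.2209 vs Keq = 7.1530e+04 ⇒ Q<K, forward
Step 1:
                  J         B         L         D
  Initial   0.08299    0.1782     1.507   0.01535
  Change    -0.0542   -0.1626   -0.1084    0.1084
  Equil     0.02879   0.01561     1.399    0.1237
  solve Keq expr → x = 0.0542; check Q = 7.1530e+04
Then change container volume by factor 1.5 (V_new/V_old).
Step 2:
                  J         B         L         D
  Initial   0.01919    0.0104    0.9324    0.0825
  Change   0.002075  0.006226  0.004151 -0.004151
  Equil     0.02127   0.01663    0.9366   0.07835
  solve Keq expr → x = -0.002075; check Q = 7.1530e+04

x = -0.002075 M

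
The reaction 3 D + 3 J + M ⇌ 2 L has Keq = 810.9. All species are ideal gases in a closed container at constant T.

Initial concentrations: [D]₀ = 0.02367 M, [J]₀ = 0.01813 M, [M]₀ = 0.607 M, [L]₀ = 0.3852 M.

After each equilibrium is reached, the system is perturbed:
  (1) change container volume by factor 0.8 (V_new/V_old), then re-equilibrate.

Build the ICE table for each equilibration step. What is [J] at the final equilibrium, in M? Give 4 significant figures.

[J]_eq = 0.2327 M

Q₀ = 3.0931e+09 vs Keq = 810.9 ⇒ Q>K, reverse
Step 1:
                  D         J         M         L
  Initial   0.02367   0.01813     0.607    0.3852
  Change        0.2       0.2   0.06667   -0.1333
  Equil      0.2237    0.2181    0.6737    0.2519
  solve Keq expr → x = -0.06667; check Q = 810.9
Then change container volume by factor 0.8 (V_new/V_old).
Step 2:
                  D         J         M         L
  Initial    0.2796    0.2727    0.8421    0.3148
  Change   -0.03993  -0.03993  -0.01331   0.02662
  Equil      0.2397    0.2327    0.8288    0.3415
  solve Keq expr → x = 0.01331; check Q = 810.9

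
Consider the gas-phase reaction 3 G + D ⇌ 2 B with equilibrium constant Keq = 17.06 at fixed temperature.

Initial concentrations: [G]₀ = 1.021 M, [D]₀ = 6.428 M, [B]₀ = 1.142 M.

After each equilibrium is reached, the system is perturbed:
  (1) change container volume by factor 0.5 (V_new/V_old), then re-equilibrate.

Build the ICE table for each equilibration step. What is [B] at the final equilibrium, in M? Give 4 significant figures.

Q₀ = 0.1906 vs Keq = 17.06 ⇒ Q<K, forward
Step 1:
                  G         D         B
  init        1.021     6.428     1.142
  Δ         -0.7282   -0.2427    0.4855
  eq         0.2928     6.185     1.627
  solve Keq expr → x = 0.2427; check Q = 17.06
Then change container volume by factor 0.5 (V_new/V_old).
Step 2:
                  G         D         B
  init       0.5856     12.37     3.255
  Δ         -0.2057  -0.06857    0.1371
  eq         0.3799      12.3     3.392
  solve Keq expr → x = 0.06857; check Q = 17.06

[B]_eq = 3.392 M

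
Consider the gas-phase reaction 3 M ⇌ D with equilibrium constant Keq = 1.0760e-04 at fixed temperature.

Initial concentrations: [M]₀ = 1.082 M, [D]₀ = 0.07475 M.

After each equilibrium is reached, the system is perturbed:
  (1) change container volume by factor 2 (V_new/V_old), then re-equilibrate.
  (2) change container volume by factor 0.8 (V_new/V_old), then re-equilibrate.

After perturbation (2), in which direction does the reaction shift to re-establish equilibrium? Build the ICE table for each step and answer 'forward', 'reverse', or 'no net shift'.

Direction: forward

Q₀ = 0.05901 vs Keq = 1.0760e-04 ⇒ Q>K, reverse
Step 1:
                   M          D
  init         1.082    0.07475
  Δ           0.2235   -0.07451
  eq           1.306 2.3943e-04
  solve Keq expr → x = -0.07451; check Q = 1.0760e-04
Then change container volume by factor 2 (V_new/V_old).
Step 2:
                   M          D
  init        0.6528 1.1971e-04
  Δ       2.6925e-04 -8.9748e-05
  eq           0.653 2.9966e-05
  solve Keq expr → x = -8.9748e-05; check Q = 1.0760e-04
Then change container volume by factor 0.8 (V_new/V_old).
Step 3:
                   M          D
  init        0.8163 3.7457e-05
  Δ       -6.3168e-05 2.1056e-05
  eq          0.8162 5.8513e-05
  solve Keq expr → x = 2.1056e-05; check Q = 1.0760e-04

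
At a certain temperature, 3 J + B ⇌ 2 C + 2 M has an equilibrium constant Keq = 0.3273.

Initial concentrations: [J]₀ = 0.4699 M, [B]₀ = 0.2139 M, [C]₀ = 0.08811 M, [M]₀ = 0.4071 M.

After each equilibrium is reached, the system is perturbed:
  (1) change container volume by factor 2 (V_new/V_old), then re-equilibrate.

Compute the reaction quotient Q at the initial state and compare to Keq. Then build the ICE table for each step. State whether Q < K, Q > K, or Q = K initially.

Q₀ = 0.05797 vs Keq = 0.3273 ⇒ Q<K, forward
Step 1:
                  J         B         C         M
  init       0.4699    0.2139   0.08811    0.4071
  Δ        -0.07292  -0.02431   0.04861   0.04861
  eq          0.397    0.1896    0.1367    0.4557
  solve Keq expr → x = 0.02431; check Q = 0.3273
Then change container volume by factor 2 (V_new/V_old).
Step 2:
                  J         B         C         M
  init       0.1985    0.0948   0.06836    0.2279
  Δ               0         0         0         0
  eq         0.1985    0.0948   0.06836    0.2279
  solve Keq expr → x = 0; check Q = 0.3273

Q₀ = 0.05797; Q < K (proceeds forward)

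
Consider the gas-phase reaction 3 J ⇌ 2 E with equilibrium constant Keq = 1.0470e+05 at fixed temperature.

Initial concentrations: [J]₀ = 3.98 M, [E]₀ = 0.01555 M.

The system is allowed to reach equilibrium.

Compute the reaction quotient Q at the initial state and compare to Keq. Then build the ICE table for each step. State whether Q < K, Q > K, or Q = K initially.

Q₀ = 3.8354e-06; Q < K (proceeds forward)

Q₀ = 3.8354e-06 vs Keq = 1.0470e+05 ⇒ Q<K, forward
Step 1:
                   J          E
  Initial       3.98    0.01555
  Change      -3.939      2.626
  Equil      0.04055      2.642
  solve Keq expr → x = 1.313; check Q = 1.0470e+05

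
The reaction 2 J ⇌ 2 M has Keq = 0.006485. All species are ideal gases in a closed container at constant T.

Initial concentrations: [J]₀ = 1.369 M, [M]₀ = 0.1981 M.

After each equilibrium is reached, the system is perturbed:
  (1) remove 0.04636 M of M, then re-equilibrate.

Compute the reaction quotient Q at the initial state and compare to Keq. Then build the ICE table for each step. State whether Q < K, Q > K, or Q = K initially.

Q₀ = 0.02094; Q > K (proceeds reverse)

Q₀ = 0.02094 vs Keq = 0.006485 ⇒ Q>K, reverse
Step 1:
                  J         M
  I           1.369    0.1981
  C         0.08131  -0.08131
  E            1.45    0.1168
  solve Keq expr → x = -0.04065; check Q = 0.006485
Then remove 0.04636 M of M.
Step 2:
                  J         M
  I            1.45   0.07043
  C         -0.0429    0.0429
  E           1.407    0.1133
  solve Keq expr → x = 0.02145; check Q = 0.006485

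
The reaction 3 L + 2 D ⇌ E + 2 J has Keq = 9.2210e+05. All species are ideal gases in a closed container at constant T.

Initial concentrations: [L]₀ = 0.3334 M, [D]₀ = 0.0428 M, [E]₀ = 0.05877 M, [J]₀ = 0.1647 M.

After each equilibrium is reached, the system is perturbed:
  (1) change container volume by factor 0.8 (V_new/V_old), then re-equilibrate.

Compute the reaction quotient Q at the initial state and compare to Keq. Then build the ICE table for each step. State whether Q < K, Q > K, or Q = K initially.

Q₀ = 23.48 vs Keq = 9.2210e+05 ⇒ Q<K, forward
Step 1:
                   L          D          E          J
  init        0.3334     0.0428    0.05877     0.1647
  Δ         -0.06355   -0.04237    0.02118    0.04237
  eq          0.2699 4.3496e-04    0.07995     0.2071
  solve Keq expr → x = 0.02118; check Q = 9.2210e+05
Then change container volume by factor 0.8 (V_new/V_old).
Step 2:
                   L          D          E          J
  init        0.3373 5.4369e-04    0.09994     0.2588
  Δ       -1.6219e-04 -1.0813e-04 5.4063e-05 1.0813e-04
  eq          0.3372 4.3557e-04    0.09999     0.2589
  solve Keq expr → x = 5.4063e-05; check Q = 9.2210e+05

Q₀ = 23.48; Q < K (proceeds forward)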